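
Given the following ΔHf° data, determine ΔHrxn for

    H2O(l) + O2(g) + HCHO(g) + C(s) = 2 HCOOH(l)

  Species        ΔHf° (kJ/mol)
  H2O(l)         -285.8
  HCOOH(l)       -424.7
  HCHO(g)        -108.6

ΔHrxn = -455.0 kJ/mol

Products: 2·(-424.7) = -849.4
Reactants: 1·(-285.8) + 1·(+0.0) + 1·(-108.6) + 1·(+0.0) = -394.4
ΔHrxn = (-849.4) − (-394.4) = -455.0 kJ/mol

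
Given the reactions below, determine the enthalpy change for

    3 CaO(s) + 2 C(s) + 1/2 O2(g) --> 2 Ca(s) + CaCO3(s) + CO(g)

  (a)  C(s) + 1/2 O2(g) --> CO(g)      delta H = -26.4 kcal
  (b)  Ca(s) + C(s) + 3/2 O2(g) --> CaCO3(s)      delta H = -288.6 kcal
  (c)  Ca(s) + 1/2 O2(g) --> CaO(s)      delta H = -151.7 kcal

delta H = 140.1 kcal

(a) as written (CO(g) already on the product side): -26.4 kcal
(b) as written (CaCO3(s) already on the product side): -288.6 kcal
(c) reversed and × 3 (CaO(s) must end up as a reactant; scale by 3 for the 3 CaO(s)): (-3)·(-151.7) = +455.1 kcal
Since enthalpy is a state function, delta H = (1)·(-26.4) + (1)·(-288.6) + (-3)·(-151.7) = 140.1 kcal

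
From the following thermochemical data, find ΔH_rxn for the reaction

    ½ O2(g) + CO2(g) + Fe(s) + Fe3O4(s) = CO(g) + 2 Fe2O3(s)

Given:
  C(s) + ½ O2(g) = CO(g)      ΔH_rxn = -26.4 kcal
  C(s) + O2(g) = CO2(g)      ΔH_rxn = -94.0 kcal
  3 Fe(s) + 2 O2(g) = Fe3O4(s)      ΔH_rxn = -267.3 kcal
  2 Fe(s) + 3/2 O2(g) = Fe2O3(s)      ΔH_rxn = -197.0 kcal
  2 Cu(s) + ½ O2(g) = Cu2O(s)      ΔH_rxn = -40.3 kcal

equation 1 as written: -26.4 kcal
equation 2 reversed: +94.0 kcal
equation 3 reversed: +267.3 kcal
equation 4 × 2: (2)·(-197.0) = -394.0 kcal
equation 5: not needed.
Summing the manipulated equations, ΔH_rxn = (-26.4) + (+94.0) + (+267.3) + (-394.0) = -59.1 kcal

ΔH_rxn = -59.1 kcal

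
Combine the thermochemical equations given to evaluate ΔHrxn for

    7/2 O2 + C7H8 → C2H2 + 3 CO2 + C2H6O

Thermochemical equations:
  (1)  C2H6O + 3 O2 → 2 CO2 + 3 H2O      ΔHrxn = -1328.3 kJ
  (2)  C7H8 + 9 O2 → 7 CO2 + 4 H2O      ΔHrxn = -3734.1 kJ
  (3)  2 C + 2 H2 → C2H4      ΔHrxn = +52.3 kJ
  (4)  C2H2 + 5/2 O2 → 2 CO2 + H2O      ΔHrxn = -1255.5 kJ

(1) reversed (reverse to put C2H6O on the product side): +1328.3 kJ
(2) as written (C7H8 already on the reactant side): -3734.1 kJ
(3): not needed (C appears nowhere else).
(4) reversed (reverse to put C2H2 on the product side): +1255.5 kJ
ΔHrxn = (-1)·(-1328.3) + (1)·(-3734.1) + (-1)·(-1255.5) = -1150.3 kJ

ΔHrxn = -1150.3 kJ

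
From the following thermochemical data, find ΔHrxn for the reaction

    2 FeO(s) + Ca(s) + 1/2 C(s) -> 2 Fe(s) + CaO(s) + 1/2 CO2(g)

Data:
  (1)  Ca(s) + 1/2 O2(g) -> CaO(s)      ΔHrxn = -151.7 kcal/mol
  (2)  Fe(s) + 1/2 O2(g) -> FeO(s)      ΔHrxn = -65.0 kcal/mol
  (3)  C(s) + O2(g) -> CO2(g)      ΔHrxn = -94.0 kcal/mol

(1) as written: -151.7 kcal/mol
(2) reversed and × 2: (-2)·(-65.0) = +130.0 kcal/mol
(3) × 1/2: (1/2)·(-94.0) = -47.0 kcal/mol
Combining the equations, ΔHrxn = (-151.7) + (+130.0) + (-47.0) = -68.7 kcal/mol

ΔHrxn = -68.7 kcal/mol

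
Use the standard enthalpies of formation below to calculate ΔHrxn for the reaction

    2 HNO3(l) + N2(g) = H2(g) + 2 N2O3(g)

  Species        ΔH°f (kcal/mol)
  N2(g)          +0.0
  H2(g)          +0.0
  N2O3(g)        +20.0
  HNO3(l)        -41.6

Products: 1·(+0.0) + 2·(+20.0) = +40.0
Reactants: 2·(-41.6) + 1·(+0.0) = -83.2
ΔHrxn = (+40.0) − (-83.2) = 123.2 kcal/mol

ΔHrxn = 123.2 kcal/mol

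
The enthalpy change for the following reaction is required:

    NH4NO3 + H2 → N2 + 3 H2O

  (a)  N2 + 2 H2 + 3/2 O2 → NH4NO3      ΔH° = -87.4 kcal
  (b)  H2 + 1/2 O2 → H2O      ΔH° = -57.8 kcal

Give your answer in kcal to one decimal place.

(a) reversed (reverse to put NH4NO3 on the reactant side): +87.4 kcal
(b) × 3 (scale by 3 for the 3 H2O): (3)·(-57.8) = -173.4 kcal
Since enthalpy is a state function, ΔH° = (+87.4) + (-173.4) = -86.0 kcal

ΔH° = -86.0 kcal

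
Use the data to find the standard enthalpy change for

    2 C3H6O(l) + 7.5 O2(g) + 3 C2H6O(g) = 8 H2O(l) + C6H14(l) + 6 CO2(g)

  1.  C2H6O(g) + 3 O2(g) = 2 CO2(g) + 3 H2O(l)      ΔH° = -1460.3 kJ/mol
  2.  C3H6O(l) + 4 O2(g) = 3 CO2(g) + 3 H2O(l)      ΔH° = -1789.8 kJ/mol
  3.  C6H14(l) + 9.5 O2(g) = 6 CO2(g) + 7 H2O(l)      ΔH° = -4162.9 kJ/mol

eq. 1 × 3 (×3 to match 3 C2H6O(g) in the target): (3)·(-1460.3) = -4380.9 kJ/mol
eq. 2 × 2 (×2 to match 2 C3H6O(l) in the target): (2)·(-1789.8) = -3579.6 kJ/mol
eq. 3 reversed (reverse to put C6H14(l) on the product side): +4162.9 kJ/mol
Since enthalpy is a state function, ΔH° = (-4380.9) + (-3579.6) + (+4162.9) = -3797.6 kJ/mol

ΔH° = -3797.6 kJ/mol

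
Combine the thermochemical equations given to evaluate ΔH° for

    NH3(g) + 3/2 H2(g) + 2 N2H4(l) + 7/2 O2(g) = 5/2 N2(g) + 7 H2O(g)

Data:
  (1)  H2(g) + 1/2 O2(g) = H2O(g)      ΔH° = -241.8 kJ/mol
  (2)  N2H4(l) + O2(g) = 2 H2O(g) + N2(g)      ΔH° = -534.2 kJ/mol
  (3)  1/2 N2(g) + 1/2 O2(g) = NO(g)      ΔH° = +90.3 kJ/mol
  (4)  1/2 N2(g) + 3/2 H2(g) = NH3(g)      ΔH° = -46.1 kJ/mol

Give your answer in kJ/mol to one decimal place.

ΔH° = -1747.7 kJ/mol

(1) × 3: (3)·(-241.8) = -725.4 kJ/mol
(2) × 2: (2)·(-534.2) = -1068.4 kJ/mol
(3): not needed.
(4) reversed: +46.1 kJ/mol
Combining the equations, ΔH° = (-725.4) + (-1068.4) + (+46.1) = -1747.7 kJ/mol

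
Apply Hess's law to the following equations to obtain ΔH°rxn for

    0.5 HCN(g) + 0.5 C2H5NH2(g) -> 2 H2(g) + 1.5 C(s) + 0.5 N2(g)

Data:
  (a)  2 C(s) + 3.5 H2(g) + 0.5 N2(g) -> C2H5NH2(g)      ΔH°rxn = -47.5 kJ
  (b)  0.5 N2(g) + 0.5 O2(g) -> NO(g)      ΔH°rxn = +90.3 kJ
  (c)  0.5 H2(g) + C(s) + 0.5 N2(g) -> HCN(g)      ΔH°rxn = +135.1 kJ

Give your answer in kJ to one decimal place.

ΔH°rxn = -43.8 kJ

(a) reversed and × 1/2: (-1/2)·(-47.5) = +23.75 kJ
(b): not needed.
(c) reversed and × 1/2: (-1/2)·(+135.1) = -67.55 kJ
ΔH°rxn = (+23.75) + (-67.55) = -43.8 kJ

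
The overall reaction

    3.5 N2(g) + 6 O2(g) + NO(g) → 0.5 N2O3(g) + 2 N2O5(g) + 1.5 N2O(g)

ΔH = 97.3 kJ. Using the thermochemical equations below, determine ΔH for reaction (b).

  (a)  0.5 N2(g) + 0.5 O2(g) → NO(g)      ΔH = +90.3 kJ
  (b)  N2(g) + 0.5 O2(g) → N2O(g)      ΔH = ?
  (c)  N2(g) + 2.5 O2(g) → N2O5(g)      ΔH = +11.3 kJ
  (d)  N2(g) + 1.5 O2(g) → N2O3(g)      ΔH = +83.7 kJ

ΔH = 82.1 kJ

(a) reversed: -90.3 kJ
(b) × 3/2: contributes 3/2·x
(c) × 2: (2)·(+11.3) = +22.6 kJ
(d) × 1/2: (1/2)·(+83.7) = +41.85 kJ
+97.3 = (-90.3) + (+22.6) + (+41.85) + 3/2·x
x = (+97.3 − (-25.85)) / (3/2) = 82.1 kJ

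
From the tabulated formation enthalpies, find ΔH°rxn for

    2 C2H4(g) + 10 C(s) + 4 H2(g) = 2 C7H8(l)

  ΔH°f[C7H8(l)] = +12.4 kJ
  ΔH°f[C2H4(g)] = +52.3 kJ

ΔH°rxn = -79.8 kJ

Products: 2·(+12.4) = +24.8
Reactants: 2·(+52.3) + 10·(+0.0) + 4·(+0.0) = +104.6
ΔH°rxn = (+24.8) − (+104.6) = -79.8 kJ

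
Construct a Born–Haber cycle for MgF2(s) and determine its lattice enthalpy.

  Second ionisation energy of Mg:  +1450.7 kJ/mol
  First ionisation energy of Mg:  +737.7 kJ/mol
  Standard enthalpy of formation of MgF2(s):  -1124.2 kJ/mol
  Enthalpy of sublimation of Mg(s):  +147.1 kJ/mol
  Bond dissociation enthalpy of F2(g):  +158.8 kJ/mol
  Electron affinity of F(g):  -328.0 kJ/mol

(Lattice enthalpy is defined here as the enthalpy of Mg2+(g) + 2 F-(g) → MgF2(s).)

ΔHf° = 1·ΔHsub + 1·(ΣIE) + 1·D(F2) + 2·EA + U
-1124.2 = 1·(+147.1) + 1·(+2188.4) + 1·(+158.8) + 2·(-328.0) + U
U = -1124.2 − (+1838.3) = -2962.5 kJ/mol

U = -2962.5 kJ/mol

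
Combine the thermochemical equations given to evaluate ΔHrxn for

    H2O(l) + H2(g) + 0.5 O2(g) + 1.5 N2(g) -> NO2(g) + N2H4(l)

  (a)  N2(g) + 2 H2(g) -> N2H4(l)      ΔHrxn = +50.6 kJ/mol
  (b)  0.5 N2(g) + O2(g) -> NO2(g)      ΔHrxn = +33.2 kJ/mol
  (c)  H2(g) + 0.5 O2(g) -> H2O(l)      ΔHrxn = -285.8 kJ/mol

(a) as written: +50.6 kJ/mol
(b) as written: +33.2 kJ/mol
(c) reversed: +285.8 kJ/mol
Since enthalpy is a state function, ΔHrxn = (+50.6) + (+33.2) + (+285.8) = 369.6 kJ/mol

ΔHrxn = 369.6 kJ/mol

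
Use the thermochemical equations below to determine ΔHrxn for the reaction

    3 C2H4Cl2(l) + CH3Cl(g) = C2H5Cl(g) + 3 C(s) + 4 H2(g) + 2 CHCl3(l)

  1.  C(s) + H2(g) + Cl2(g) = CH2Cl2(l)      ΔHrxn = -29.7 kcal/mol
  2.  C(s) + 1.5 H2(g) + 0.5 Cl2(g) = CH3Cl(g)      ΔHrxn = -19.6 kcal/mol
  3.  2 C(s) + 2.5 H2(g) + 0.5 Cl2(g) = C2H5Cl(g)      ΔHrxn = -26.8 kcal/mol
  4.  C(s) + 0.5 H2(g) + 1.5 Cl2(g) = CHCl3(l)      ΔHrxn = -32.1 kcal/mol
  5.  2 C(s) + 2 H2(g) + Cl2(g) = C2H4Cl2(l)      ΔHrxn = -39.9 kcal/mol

eq. 1: not needed (CH2Cl2(l) appears nowhere else).
eq. 2 reversed (reverse to put CH3Cl(g) on the reactant side): +19.6 kcal/mol
eq. 3 as written (C2H5Cl(g) already on the product side): -26.8 kcal/mol
eq. 4 × 2 (scale by 2 for the 2 CHCl3(l)): (2)·(-32.1) = -64.2 kcal/mol
eq. 5 reversed and × 3 (C2H4Cl2(l) must end up as a reactant; scale by 3 for the 3 C2H4Cl2(l)): (-3)·(-39.9) = +119.7 kcal/mol
By Hess's law, ΔHrxn = (-1)·(-19.6) + (1)·(-26.8) + (2)·(-32.1) + (-3)·(-39.9) = 48.3 kcal/mol

ΔHrxn = 48.3 kcal/mol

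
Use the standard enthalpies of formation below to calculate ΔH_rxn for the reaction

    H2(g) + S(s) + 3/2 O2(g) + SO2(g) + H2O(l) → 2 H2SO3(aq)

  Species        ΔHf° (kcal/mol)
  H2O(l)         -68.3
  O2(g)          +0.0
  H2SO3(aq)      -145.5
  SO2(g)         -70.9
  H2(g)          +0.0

Products: 2·(-145.5) = -291.0
Reactants: 1·(+0.0) + 1·(+0.0) + 3/2·(+0.0) + 1·(-70.9) + 1·(-68.3) = -139.2
ΔH_rxn = (-291.0) − (-139.2) = -151.8 kcal/mol

ΔH_rxn = -151.8 kcal/mol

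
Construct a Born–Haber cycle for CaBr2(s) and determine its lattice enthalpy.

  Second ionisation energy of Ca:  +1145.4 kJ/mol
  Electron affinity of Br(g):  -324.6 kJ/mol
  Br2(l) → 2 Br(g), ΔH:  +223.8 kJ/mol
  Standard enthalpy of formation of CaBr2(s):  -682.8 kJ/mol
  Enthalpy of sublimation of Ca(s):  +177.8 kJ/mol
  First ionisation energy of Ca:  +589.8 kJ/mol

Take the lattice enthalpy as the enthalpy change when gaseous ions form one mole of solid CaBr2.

ΔHf° = 1·ΔHsub + 1·(ΣIE) + 1·D(Br2) + 2·EA + U
-682.8 = 1·(+177.8) + 1·(+1735.2) + 1·(+223.8) + 2·(-324.6) + U
U = -682.8 − (+1487.6) = -2170.4 kJ/mol

U = -2170.4 kJ/mol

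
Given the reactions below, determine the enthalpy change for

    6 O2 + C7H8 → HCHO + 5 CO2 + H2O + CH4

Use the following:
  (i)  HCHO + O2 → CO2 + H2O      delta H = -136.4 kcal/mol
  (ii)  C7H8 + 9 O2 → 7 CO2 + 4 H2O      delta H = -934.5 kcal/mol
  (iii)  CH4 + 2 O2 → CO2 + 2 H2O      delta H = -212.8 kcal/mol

(i) reversed (HCHO must end up as a product): +136.4 kcal/mol
(ii) as written (C7H8 already on the reactant side): -934.5 kcal/mol
(iii) reversed (CH4 must end up as a product): +212.8 kcal/mol
delta H = (-1)·(-136.4) + (1)·(-934.5) + (-1)·(-212.8) = -585.3 kcal/mol

delta H = -585.3 kcal/mol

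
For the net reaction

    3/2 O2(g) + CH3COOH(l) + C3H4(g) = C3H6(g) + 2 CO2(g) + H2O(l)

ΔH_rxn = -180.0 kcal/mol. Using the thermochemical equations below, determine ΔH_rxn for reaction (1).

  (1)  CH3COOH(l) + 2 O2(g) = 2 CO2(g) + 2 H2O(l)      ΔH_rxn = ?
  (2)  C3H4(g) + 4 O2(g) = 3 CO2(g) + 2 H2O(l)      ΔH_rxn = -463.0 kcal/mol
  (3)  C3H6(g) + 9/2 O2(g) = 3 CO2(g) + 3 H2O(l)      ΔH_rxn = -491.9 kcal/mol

ΔH_rxn = -208.9 kcal/mol

(1) as written: contributes x
(2) as written: -463.0 kcal/mol
(3) reversed: +491.9 kcal/mol
-180.0 = (-463.0) + (+491.9) + x
x = (-180.0 − (+28.9)) / (1) = -208.9 kcal/mol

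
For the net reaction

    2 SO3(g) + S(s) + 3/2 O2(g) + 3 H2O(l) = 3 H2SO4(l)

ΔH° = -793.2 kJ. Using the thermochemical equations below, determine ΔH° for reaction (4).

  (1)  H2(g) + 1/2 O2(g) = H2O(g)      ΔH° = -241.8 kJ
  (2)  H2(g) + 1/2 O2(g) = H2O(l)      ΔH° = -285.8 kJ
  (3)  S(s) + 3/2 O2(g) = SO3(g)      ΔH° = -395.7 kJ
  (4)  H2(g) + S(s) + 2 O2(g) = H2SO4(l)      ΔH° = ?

ΔH° = -814.0 kJ

(1): not needed (H2O(g) appears nowhere else).
(2) reversed and × 3 (reverse to put H2O(l) on the reactant side; ×3 to match 3 H2O(l) in the target): (-3)·(-285.8) = +857.4 kJ
(3) reversed and × 2 (reverse to put SO3(g) on the reactant side; scale by 2 for the 2 SO3(g)): (-2)·(-395.7) = +791.4 kJ
(4) × 3 (scale by 3 for the 3 H2SO4(l)): contributes 3·x
-793.2 = (+857.4) + (+791.4) + 3·x
x = (-793.2 − (+1648.8)) / (3) = -814.0 kJ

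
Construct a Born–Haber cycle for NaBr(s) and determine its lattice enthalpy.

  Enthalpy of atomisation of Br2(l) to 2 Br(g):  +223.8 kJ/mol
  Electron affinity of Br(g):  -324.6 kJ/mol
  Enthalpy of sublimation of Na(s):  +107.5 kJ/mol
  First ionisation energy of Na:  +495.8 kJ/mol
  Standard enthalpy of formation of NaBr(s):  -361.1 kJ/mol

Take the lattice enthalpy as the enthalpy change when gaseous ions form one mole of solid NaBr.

ΔHf° = 1·ΔHsub + 1·(ΣIE) + 1/2·D(Br2) + 1·EA + U
-361.1 = 1·(+107.5) + 1·(+495.8) + 1/2·(+223.8) + 1·(-324.6) + U
U = -361.1 − (+390.6) = -751.7 kJ/mol

U = -751.7 kJ/mol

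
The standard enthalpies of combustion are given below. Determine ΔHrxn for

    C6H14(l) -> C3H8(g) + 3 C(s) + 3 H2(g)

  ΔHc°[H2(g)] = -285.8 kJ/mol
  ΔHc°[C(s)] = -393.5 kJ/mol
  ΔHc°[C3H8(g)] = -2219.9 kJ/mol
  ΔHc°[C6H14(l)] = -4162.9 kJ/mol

With combustion enthalpies, reactants minus products:
= [1·(-4162.9)] − [1·(-2219.9) + 3·(-393.5) + 3·(-285.8)]
= 94.9 kJ/mol

ΔHrxn = 94.9 kJ/mol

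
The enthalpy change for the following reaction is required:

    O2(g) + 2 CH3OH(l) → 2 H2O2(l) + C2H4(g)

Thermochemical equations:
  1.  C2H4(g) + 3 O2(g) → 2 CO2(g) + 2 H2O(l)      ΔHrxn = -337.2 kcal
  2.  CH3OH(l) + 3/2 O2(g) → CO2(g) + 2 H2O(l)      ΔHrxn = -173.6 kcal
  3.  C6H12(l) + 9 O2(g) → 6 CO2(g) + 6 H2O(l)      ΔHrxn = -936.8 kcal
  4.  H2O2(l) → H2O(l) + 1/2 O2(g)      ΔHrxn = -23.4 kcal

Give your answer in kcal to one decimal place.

eq. 1 reversed: +337.2 kcal
eq. 2 × 2: (2)·(-173.6) = -347.2 kcal
eq. 3: not needed.
eq. 4 reversed and × 2: (-2)·(-23.4) = +46.8 kcal
ΔHrxn = (+337.2) + (-347.2) + (+46.8) = 36.8 kcal

ΔHrxn = 36.8 kcal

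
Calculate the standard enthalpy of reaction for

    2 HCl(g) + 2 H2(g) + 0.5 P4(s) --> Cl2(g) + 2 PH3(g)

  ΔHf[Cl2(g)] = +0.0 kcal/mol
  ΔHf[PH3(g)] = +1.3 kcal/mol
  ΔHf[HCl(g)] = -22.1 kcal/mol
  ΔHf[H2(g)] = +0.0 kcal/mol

ΔH°rxn = Σ nΔHf°(products) − Σ nΔHf°(reactants).
Products: 1·(+0.0) + 2·(+1.3) = +2.6
Reactants: 2·(-22.1) + 2·(+0.0) + 1/2·(+0.0) = -44.2
ΔHrxn = (+2.6) − (-44.2) = 46.8 kcal/mol

ΔHrxn = 46.8 kcal/mol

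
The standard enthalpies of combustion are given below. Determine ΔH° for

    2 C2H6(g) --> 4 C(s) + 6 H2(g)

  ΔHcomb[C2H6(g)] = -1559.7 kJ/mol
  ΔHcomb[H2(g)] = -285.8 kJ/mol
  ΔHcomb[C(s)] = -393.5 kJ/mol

With combustion enthalpies, reactants minus products:
= [2·(-1559.7)] − [4·(-393.5) + 6·(-285.8)]
= 169.4 kJ/mol

ΔH° = 169.4 kJ/mol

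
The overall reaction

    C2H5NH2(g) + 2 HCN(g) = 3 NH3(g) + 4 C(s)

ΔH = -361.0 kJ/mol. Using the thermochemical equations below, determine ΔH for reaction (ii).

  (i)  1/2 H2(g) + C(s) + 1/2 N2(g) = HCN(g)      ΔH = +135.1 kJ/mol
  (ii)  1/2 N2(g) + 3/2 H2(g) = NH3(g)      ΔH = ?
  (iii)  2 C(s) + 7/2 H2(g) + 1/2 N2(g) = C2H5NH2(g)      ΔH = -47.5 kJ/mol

(i) reversed and × 2 (HCN(g) must end up as a reactant; ×2 to match 2 HCN(g) in the target): (-2)·(+135.1) = -270.2 kJ/mol
(ii) × 3 (scale by 3 for the 3 NH3(g)): contributes 3·x
(iii) reversed (reverse to put C2H5NH2(g) on the reactant side): +47.5 kJ/mol
-361.0 = (-270.2) + (+47.5) + 3·x
x = (-361.0 − (-222.7)) / (3) = -46.1 kJ/mol

ΔH = -46.1 kJ/mol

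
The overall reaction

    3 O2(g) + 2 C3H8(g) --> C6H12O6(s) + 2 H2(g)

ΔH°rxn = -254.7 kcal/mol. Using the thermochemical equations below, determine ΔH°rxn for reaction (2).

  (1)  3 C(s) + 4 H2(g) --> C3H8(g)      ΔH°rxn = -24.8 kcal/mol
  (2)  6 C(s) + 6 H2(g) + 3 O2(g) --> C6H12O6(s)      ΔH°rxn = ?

ΔH°rxn = -304.3 kcal/mol

(1) reversed and × 2 (C3H8(g) must end up as a reactant; scale by 2 for the 2 C3H8(g)): (-2)·(-24.8) = +49.6 kcal/mol
(2) as written (C6H12O6(s) already on the product side): contributes x
-254.7 = (+49.6) + x
x = (-254.7 − (+49.6)) / (1) = -304.3 kcal/mol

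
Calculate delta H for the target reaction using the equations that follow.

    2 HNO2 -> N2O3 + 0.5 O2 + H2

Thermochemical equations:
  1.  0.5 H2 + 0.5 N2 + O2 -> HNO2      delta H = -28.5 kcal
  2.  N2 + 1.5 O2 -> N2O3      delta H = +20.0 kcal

eq. 1 reversed and × 2 (reverse to put HNO2 on the reactant side; ×2 to match 2 HNO2 in the target): (-2)·(-28.5) = +57.0 kcal
eq. 2 as written (N2O3 already on the product side): +20.0 kcal
delta H = (+57.0) + (+20.0) = 77.0 kcal

delta H = 77.0 kcal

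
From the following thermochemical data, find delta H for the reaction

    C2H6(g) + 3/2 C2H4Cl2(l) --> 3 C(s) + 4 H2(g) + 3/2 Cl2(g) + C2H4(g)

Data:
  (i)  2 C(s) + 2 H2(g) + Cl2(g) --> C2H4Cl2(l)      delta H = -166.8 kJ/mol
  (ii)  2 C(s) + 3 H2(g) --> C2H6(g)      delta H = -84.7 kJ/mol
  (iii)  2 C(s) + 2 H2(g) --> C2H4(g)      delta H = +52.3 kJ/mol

(i) reversed and × 3/2: (-3/2)·(-166.8) = +250.2 kJ/mol
(ii) reversed: +84.7 kJ/mol
(iii) as written: +52.3 kJ/mol
Summing the manipulated equations, delta H = (+250.2) + (+84.7) + (+52.3) = 387.2 kJ/mol

delta H = 387.2 kJ/mol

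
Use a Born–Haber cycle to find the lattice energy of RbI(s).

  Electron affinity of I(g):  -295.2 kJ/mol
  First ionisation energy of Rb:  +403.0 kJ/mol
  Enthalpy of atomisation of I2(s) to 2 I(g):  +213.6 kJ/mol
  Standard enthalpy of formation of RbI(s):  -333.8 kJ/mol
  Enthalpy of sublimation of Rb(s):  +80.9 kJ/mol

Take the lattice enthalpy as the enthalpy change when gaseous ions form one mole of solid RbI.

U = -629.3 kJ/mol

ΔHf° = 1·ΔHsub + 1·(ΣIE) + 1/2·D(I2) + 1·EA + U
-333.8 = 1·(+80.9) + 1·(+403.0) + 1/2·(+213.6) + 1·(-295.2) + U
U = -333.8 − (+295.5) = -629.3 kJ/mol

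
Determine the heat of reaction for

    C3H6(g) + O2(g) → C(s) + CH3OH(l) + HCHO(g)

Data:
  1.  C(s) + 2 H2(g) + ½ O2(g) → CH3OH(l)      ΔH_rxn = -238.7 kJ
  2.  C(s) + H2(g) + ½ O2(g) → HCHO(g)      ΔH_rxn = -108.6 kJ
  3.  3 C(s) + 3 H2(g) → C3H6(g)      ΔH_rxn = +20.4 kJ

eq. 1 as written (CH3OH(l) already on the product side): -238.7 kJ
eq. 2 as written (HCHO(g) already on the product side): -108.6 kJ
eq. 3 reversed (reverse to put C3H6(g) on the reactant side): -20.4 kJ
By Hess's law, ΔH_rxn = (1)·(-238.7) + (1)·(-108.6) + (-1)·(+20.4) = -367.7 kJ

ΔH_rxn = -367.7 kJ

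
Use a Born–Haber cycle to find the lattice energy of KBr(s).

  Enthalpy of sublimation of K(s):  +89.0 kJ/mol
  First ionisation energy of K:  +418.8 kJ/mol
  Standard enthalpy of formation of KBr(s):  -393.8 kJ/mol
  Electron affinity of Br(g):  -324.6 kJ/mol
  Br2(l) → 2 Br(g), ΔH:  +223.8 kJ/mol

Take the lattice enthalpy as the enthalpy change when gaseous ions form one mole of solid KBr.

ΔHf° = 1·ΔHsub + 1·(ΣIE) + 1/2·D(Br2) + 1·EA + U
-393.8 = 1·(+89.0) + 1·(+418.8) + 1/2·(+223.8) + 1·(-324.6) + U
U = -393.8 − (+295.1) = -688.9 kJ/mol

U = -688.9 kJ/mol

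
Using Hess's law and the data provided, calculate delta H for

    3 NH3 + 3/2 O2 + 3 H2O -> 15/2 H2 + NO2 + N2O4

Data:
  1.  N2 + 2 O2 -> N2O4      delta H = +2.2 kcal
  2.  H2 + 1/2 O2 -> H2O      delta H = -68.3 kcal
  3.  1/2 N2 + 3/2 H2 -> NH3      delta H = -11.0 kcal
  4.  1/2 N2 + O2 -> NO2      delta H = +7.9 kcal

eq. 1 as written: +2.2 kcal
eq. 2 reversed and × 3: (-3)·(-68.3) = +204.9 kcal
eq. 3 reversed and × 3: (-3)·(-11.0) = +33.0 kcal
eq. 4 as written: +7.9 kcal
Combining the equations, delta H = (1)·(+2.2) + (-3)·(-68.3) + (-3)·(-11.0) + (1)·(+7.9) = 248.0 kcal

delta H = 248.0 kcal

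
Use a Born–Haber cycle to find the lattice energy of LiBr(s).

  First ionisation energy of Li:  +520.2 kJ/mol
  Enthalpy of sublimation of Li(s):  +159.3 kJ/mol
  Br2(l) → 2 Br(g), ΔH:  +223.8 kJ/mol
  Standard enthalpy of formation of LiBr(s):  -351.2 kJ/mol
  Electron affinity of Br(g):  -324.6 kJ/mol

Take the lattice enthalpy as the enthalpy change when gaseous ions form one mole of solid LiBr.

ΔHf° = 1·ΔHsub + 1·(ΣIE) + 1/2·D(Br2) + 1·EA + U
-351.2 = 1·(+159.3) + 1·(+520.2) + 1/2·(+223.8) + 1·(-324.6) + U
U = -351.2 − (+466.8) = -818.0 kJ/mol

U = -818.0 kJ/mol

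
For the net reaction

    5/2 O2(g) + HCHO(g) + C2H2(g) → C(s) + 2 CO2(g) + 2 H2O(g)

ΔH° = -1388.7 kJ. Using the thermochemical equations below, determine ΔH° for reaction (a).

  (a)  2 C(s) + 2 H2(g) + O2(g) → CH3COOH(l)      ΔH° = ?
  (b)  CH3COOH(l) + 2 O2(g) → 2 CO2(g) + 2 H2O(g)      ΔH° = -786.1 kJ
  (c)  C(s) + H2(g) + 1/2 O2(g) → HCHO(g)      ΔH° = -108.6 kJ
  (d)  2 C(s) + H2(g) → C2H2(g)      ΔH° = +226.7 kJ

ΔH° = -484.5 kJ

(a) as written: contributes x
(b) as written: -786.1 kJ
(c) reversed: +108.6 kJ
(d) reversed: -226.7 kJ
-1388.7 = (-786.1) + (+108.6) + (-226.7) + x
x = (-1388.7 − (-904.2)) / (1) = -484.5 kJ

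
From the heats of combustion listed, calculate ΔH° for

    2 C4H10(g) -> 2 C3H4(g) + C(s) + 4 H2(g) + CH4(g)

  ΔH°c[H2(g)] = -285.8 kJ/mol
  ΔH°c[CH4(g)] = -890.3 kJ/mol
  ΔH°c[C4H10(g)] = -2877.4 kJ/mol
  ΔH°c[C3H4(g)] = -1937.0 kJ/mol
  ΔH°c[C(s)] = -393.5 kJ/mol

With combustion enthalpies, reactants minus products:
= [2·(-2877.4)] − [2·(-1937.0) + 1·(-393.5) + 4·(-285.8) + 1·(-890.3)]
= 546.2 kJ/mol

ΔH° = 546.2 kJ/mol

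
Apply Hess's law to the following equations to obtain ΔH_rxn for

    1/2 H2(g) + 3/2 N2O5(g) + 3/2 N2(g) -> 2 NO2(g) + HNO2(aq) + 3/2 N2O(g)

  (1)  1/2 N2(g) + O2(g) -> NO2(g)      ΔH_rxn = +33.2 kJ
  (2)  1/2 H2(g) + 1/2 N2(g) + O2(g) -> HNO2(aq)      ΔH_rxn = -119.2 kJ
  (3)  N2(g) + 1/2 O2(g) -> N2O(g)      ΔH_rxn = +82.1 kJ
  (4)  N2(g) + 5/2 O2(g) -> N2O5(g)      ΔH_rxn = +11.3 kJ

(1) × 2 (×2 to match 2 NO2(g) in the target): (2)·(+33.2) = +66.4 kJ
(2) as written (HNO2(aq) already on the product side): -119.2 kJ
(3) × 3/2 (×3/2 to match 3/2 N2O(g) in the target): (3/2)·(+82.1) = +123.15 kJ
(4) reversed and × 3/2 (reverse to put N2O5(g) on the reactant side; ×3/2 to match 3/2 N2O5(g) in the target): (-3/2)·(+11.3) = -16.95 kJ
Summing the manipulated equations, ΔH_rxn = (+66.4) + (-119.2) + (+123.15) + (-16.95) = 53.4 kJ

ΔH_rxn = 53.4 kJ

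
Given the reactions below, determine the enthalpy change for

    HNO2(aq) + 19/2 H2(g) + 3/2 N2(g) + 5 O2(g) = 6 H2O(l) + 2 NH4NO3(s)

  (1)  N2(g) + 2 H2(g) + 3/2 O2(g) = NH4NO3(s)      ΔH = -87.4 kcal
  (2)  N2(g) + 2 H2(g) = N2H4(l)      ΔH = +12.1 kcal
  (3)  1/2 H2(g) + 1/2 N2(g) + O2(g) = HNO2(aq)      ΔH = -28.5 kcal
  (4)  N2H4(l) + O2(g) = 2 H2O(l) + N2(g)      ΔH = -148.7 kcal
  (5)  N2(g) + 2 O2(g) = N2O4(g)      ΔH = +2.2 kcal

ΔH = -556.1 kcal

(1) × 2: (2)·(-87.4) = -174.8 kcal
(2) × 3: (3)·(+12.1) = +36.3 kcal
(3) reversed: +28.5 kcal
(4) × 3: (3)·(-148.7) = -446.1 kcal
(5): not needed.
Combining the equations, ΔH = (-174.8) + (+36.3) + (+28.5) + (-446.1) = -556.1 kcal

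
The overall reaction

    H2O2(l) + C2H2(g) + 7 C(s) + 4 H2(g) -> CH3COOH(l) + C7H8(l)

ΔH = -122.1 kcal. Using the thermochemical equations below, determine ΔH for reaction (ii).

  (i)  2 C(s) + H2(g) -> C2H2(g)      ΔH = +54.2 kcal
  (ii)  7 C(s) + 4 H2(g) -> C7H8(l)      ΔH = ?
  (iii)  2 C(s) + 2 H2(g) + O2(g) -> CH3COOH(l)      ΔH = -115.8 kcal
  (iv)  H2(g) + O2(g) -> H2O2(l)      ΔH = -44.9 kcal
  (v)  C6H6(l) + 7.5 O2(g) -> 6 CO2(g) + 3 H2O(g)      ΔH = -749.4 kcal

ΔH = 3.0 kcal

(i) reversed (reverse to put C2H2(g) on the reactant side): -54.2 kcal
(ii) as written (C7H8(l) already on the product side): contributes x
(iii) as written (CH3COOH(l) already on the product side): -115.8 kcal
(iv) reversed (reverse to put H2O2(l) on the reactant side): +44.9 kcal
(v): not needed (H2O(g) appears nowhere else).
-122.1 = (-54.2) + (-115.8) + (+44.9) + x
x = (-122.1 − (-125.1)) / (1) = 3.0 kcal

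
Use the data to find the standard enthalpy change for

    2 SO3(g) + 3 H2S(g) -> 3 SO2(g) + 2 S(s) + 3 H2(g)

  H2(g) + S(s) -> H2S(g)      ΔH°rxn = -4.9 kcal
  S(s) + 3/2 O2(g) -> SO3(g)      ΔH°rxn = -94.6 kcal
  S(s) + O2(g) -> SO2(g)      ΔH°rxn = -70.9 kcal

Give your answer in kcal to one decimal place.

equation 1 reversed and × 3 (reverse to put H2S(g) on the reactant side; scale by 3 for the 3 H2S(g)): (-3)·(-4.9) = +14.7 kcal
equation 2 reversed and × 2 (reverse to put SO3(g) on the reactant side; ×2 to match 2 SO3(g) in the target): (-2)·(-94.6) = +189.2 kcal
equation 3 × 3 (×3 to match 3 SO2(g) in the target): (3)·(-70.9) = -212.7 kcal
ΔH°rxn = (+14.7) + (+189.2) + (-212.7) = -8.8 kcal

ΔH°rxn = -8.8 kcal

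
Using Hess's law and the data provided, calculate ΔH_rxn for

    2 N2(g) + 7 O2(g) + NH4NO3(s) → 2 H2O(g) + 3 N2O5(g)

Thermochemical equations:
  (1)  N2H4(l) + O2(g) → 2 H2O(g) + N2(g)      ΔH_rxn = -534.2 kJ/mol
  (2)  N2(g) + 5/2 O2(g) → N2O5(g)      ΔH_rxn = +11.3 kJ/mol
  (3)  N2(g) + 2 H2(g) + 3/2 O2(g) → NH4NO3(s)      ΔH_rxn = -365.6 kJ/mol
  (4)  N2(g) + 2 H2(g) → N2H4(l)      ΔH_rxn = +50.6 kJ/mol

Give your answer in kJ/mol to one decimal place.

ΔH_rxn = -84.1 kJ/mol

(1) as written: -534.2 kJ/mol
(2) × 3: (3)·(+11.3) = +33.9 kJ/mol
(3) reversed: +365.6 kJ/mol
(4) as written: +50.6 kJ/mol
ΔH_rxn = (1)·(-534.2) + (3)·(+11.3) + (-1)·(-365.6) + (1)·(+50.6) = -84.1 kJ/mol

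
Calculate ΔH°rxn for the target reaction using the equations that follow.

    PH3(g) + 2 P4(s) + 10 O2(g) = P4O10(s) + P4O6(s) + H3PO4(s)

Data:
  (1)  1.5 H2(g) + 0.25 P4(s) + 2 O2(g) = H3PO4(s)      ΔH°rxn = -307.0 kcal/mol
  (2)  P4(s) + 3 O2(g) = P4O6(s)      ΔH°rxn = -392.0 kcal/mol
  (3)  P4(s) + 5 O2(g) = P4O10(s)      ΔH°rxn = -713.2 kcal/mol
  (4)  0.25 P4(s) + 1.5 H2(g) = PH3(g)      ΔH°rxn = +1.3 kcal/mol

ΔH°rxn = -1413.5 kcal/mol

(1) as written: -307.0 kcal/mol
(2) as written: -392.0 kcal/mol
(3) as written: -713.2 kcal/mol
(4) reversed: -1.3 kcal/mol
Since enthalpy is a state function, ΔH°rxn = (-307.0) + (-392.0) + (-713.2) + (-1.3) = -1413.5 kcal/mol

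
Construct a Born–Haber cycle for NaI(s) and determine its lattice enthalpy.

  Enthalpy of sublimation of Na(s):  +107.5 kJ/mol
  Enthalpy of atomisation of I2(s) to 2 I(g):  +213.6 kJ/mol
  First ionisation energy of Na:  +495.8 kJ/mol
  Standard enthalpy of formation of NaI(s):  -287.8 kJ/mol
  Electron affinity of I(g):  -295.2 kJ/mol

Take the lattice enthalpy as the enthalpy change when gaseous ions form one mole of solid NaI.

ΔHf° = 1·ΔHsub + 1·(ΣIE) + 1/2·D(I2) + 1·EA + U
-287.8 = 1·(+107.5) + 1·(+495.8) + 1/2·(+213.6) + 1·(-295.2) + U
U = -287.8 − (+414.9) = -702.7 kJ/mol

U = -702.7 kJ/mol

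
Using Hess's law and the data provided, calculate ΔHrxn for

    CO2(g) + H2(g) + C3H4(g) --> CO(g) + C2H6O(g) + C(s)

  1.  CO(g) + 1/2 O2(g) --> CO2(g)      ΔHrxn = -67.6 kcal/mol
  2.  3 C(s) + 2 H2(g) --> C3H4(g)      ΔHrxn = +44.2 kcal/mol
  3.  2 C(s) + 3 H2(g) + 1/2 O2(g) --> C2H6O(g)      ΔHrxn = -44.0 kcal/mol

eq. 1 reversed (CO(g) must end up as a product): +67.6 kcal/mol
eq. 2 reversed (reverse to put C3H4(g) on the reactant side): -44.2 kcal/mol
eq. 3 as written (C2H6O(g) already on the product side): -44.0 kcal/mol
Combining the equations, ΔHrxn = (-1)·(-67.6) + (-1)·(+44.2) + (1)·(-44.0) = -20.6 kcal/mol

ΔHrxn = -20.6 kcal/mol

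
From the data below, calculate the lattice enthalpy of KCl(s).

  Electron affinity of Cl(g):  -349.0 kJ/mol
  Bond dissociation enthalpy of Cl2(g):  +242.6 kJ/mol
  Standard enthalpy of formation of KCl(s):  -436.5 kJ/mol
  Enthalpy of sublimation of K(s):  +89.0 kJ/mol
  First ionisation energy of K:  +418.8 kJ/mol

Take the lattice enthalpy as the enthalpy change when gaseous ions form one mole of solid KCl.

U = -716.6 kJ/mol

ΔHf° = 1·ΔHsub + 1·(ΣIE) + 1/2·D(Cl2) + 1·EA + U
-436.5 = 1·(+89.0) + 1·(+418.8) + 1/2·(+242.6) + 1·(-349.0) + U
U = -436.5 − (+280.1) = -716.6 kJ/mol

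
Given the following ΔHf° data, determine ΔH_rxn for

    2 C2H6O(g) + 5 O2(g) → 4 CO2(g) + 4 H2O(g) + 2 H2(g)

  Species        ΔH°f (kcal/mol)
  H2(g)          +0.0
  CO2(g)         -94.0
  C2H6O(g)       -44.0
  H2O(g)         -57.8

Products: 4·(-94.0) + 4·(-57.8) + 2·(+0.0) = -607.2
Reactants: 2·(-44.0) + 5·(+0.0) = -88.0
ΔH_rxn = (-607.2) − (-88.0) = -519.2 kcal/mol

ΔH_rxn = -519.2 kcal/mol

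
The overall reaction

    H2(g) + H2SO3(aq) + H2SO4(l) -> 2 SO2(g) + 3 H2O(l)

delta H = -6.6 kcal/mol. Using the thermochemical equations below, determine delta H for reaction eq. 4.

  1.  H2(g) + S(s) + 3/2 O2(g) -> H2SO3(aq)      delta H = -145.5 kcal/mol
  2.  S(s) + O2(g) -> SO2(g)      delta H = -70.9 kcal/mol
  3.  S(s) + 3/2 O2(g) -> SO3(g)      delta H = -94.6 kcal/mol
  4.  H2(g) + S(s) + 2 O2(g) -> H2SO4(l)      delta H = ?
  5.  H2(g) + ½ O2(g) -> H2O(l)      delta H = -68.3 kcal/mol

eq. 1 reversed (reverse to put H2SO3(aq) on the reactant side): +145.5 kcal/mol
eq. 2 × 2 (×2 to match 2 SO2(g) in the target): (2)·(-70.9) = -141.8 kcal/mol
eq. 3: not needed (SO3(g) appears nowhere else).
eq. 4 reversed (reverse to put H2SO4(l) on the reactant side): contributes −x
eq. 5 × 3 (×3 to match 3 H2O(l) in the target): (3)·(-68.3) = -204.9 kcal/mol
-6.6 = (+145.5) + (-141.8) + (-204.9) − x
x = (-6.6 − (-201.2)) / (-1) = -194.6 kcal/mol

delta H = -194.6 kcal/mol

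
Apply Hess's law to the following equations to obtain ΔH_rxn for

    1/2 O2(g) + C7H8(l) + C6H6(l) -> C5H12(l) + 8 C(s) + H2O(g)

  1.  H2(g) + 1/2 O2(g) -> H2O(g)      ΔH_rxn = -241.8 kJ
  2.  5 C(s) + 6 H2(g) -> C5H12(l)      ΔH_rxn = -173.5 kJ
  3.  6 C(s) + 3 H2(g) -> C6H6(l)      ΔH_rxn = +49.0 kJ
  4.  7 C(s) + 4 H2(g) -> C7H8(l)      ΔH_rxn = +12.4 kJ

ΔH_rxn = -476.7 kJ

eq. 1 as written (H2O(g) already on the product side): -241.8 kJ
eq. 2 as written (C5H12(l) already on the product side): -173.5 kJ
eq. 3 reversed (C6H6(l) must end up as a reactant): -49.0 kJ
eq. 4 reversed (reverse to put C7H8(l) on the reactant side): -12.4 kJ
By Hess's law, ΔH_rxn = (1)·(-241.8) + (1)·(-173.5) + (-1)·(+49.0) + (-1)·(+12.4) = -476.7 kJ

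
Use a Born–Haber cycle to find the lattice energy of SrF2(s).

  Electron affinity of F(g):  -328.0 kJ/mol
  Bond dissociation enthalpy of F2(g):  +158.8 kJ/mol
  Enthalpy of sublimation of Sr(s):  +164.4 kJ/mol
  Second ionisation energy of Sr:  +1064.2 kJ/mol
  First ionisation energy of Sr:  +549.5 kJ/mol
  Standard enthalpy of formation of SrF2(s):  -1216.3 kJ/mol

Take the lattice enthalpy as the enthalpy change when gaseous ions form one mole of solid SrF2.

U = -2497.2 kJ/mol

ΔHf° = 1·ΔHsub + 1·(ΣIE) + 1·D(F2) + 2·EA + U
-1216.3 = 1·(+164.4) + 1·(+1613.7) + 1·(+158.8) + 2·(-328.0) + U
U = -1216.3 − (+1280.9) = -2497.2 kJ/mol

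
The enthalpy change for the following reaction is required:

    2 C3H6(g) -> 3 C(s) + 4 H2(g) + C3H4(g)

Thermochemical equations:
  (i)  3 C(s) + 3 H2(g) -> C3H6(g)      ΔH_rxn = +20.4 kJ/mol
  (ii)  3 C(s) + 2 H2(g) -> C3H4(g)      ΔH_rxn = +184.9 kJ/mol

(i) reversed and × 2: (-2)·(+20.4) = -40.8 kJ/mol
(ii) as written: +184.9 kJ/mol
Combining the equations, ΔH_rxn = (-2)·(+20.4) + (1)·(+184.9) = 144.1 kJ/mol

ΔH_rxn = 144.1 kJ/mol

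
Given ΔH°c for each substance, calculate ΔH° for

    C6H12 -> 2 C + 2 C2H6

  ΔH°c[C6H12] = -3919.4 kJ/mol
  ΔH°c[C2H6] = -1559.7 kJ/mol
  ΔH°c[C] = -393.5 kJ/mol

Using ΔH = Σ nΔHc°(reactants) − Σ nΔHc°(products):
= [1·(-3919.4)] − [2·(-393.5) + 2·(-1559.7)]
= -13.0 kJ/mol

ΔH° = -13.0 kJ/mol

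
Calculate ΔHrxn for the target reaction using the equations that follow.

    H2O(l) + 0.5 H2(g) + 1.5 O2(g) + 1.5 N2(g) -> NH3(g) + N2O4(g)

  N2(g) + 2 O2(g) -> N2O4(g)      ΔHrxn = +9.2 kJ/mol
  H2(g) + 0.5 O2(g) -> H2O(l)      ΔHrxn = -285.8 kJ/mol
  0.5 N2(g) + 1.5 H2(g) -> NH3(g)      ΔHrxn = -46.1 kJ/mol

equation 1 as written (N2O4(g) already on the product side): +9.2 kJ/mol
equation 2 reversed (reverse to put H2O(l) on the reactant side): +285.8 kJ/mol
equation 3 as written (NH3(g) already on the product side): -46.1 kJ/mol
Since enthalpy is a state function, ΔHrxn = (+9.2) + (+285.8) + (-46.1) = 248.9 kJ/mol

ΔHrxn = 248.9 kJ/mol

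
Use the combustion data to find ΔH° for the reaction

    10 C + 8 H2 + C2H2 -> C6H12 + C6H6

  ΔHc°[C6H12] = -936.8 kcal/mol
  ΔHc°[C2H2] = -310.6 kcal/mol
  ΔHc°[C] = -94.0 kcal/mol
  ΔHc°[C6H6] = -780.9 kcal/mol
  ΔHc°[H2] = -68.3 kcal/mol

ΔH° = -79.3 kcal/mol

Using ΔH = Σ nΔHc°(reactants) − Σ nΔHc°(products):
= [10·(-94.0) + 8·(-68.3) + 1·(-310.6)] − [1·(-936.8) + 1·(-780.9)]
= -79.3 kcal/mol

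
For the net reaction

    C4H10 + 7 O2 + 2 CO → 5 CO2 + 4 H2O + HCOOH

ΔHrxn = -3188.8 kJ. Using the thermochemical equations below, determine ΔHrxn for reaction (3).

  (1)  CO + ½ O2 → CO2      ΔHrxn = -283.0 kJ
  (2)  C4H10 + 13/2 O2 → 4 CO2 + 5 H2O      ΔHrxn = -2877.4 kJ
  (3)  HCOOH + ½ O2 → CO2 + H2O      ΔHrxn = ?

ΔHrxn = -254.6 kJ

(1) × 2 (scale by 2 for the 2 CO): (2)·(-283.0) = -566.0 kJ
(2) as written (C4H10 already on the reactant side): -2877.4 kJ
(3) reversed (reverse to put HCOOH on the product side): contributes −x
-3188.8 = (-566.0) + (-2877.4) − x
x = (-3188.8 − (-3443.4)) / (-1) = -254.6 kJ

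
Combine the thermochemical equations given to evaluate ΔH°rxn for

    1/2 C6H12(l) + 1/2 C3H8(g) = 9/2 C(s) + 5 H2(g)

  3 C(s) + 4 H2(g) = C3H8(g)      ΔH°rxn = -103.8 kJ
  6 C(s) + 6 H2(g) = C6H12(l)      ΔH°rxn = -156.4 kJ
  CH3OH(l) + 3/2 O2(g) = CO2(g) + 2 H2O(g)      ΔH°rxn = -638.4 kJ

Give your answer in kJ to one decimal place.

equation 1 reversed and × 1/2: (-1/2)·(-103.8) = +51.9 kJ
equation 2 reversed and × 1/2: (-1/2)·(-156.4) = +78.2 kJ
equation 3: not needed.
Since enthalpy is a state function, ΔH°rxn = (-1/2)·(-103.8) + (-1/2)·(-156.4) = 130.1 kJ

ΔH°rxn = 130.1 kJ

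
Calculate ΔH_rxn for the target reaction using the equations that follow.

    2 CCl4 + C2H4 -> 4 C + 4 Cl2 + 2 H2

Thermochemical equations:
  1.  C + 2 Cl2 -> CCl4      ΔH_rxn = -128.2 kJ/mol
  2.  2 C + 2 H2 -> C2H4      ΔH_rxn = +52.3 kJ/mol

ΔH_rxn = 204.1 kJ/mol

eq. 1 reversed and × 2 (CCl4 must end up as a reactant; scale by 2 for the 2 CCl4): (-2)·(-128.2) = +256.4 kJ/mol
eq. 2 reversed (C2H4 must end up as a reactant): -52.3 kJ/mol
Since enthalpy is a state function, ΔH_rxn = (+256.4) + (-52.3) = 204.1 kJ/mol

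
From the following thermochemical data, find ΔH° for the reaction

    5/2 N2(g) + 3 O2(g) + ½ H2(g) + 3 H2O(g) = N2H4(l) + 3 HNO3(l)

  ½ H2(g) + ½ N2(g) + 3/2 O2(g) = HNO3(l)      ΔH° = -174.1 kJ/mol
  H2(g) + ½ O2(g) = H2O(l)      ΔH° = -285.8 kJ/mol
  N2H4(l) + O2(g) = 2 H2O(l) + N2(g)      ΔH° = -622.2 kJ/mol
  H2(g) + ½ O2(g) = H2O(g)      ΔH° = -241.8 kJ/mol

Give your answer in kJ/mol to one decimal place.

equation 1 × 3 (scale by 3 for the 3 HNO3(l)): (3)·(-174.1) = -522.3 kJ/mol
equation 2 × 2: (2)·(-285.8) = -571.6 kJ/mol
equation 3 reversed (N2H4(l) must end up as a product): +622.2 kJ/mol
equation 4 reversed and × 3 (reverse to put H2O(g) on the reactant side; ×3 to match 3 H2O(g) in the target): (-3)·(-241.8) = +725.4 kJ/mol
ΔH° = (3)·(-174.1) + (2)·(-285.8) + (-1)·(-622.2) + (-3)·(-241.8) = 253.7 kJ/mol

ΔH° = 253.7 kJ/mol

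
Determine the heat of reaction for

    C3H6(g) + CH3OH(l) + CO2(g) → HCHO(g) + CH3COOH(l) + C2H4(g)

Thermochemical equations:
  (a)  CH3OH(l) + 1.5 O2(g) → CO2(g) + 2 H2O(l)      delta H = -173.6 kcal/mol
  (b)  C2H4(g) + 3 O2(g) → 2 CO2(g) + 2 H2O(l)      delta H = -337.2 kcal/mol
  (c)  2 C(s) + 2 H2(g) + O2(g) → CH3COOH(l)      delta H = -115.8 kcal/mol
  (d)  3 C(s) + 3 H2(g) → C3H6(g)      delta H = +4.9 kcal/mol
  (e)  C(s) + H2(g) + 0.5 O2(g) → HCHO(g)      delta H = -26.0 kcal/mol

delta H = 16.9 kcal/mol

(a) as written (CH3OH(l) already on the reactant side): -173.6 kcal/mol
(b) reversed (reverse to put C2H4(g) on the product side): +337.2 kcal/mol
(c) as written (CH3COOH(l) already on the product side): -115.8 kcal/mol
(d) reversed (reverse to put C3H6(g) on the reactant side): -4.9 kcal/mol
(e) as written (HCHO(g) already on the product side): -26.0 kcal/mol
delta H = (-173.6) + (+337.2) + (-115.8) + (-4.9) + (-26.0) = 16.9 kcal/mol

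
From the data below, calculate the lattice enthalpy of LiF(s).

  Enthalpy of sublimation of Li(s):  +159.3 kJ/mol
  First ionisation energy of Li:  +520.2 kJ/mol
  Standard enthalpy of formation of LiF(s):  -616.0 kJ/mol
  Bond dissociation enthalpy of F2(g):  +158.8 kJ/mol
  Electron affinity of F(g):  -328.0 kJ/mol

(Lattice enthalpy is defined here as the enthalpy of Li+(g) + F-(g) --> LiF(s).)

ΔHf° = 1·ΔHsub + 1·(ΣIE) + 1/2·D(F2) + 1·EA + U
-616.0 = 1·(+159.3) + 1·(+520.2) + 1/2·(+158.8) + 1·(-328.0) + U
U = -616.0 − (+430.9) = -1046.9 kJ/mol

U = -1046.9 kJ/mol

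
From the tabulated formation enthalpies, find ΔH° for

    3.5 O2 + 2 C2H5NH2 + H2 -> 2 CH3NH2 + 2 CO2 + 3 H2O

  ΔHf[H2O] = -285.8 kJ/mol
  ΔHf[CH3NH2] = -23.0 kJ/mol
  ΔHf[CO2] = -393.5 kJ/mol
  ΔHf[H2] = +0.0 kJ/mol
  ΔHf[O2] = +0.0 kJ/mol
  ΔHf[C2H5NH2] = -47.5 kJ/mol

ΔH° = -1595.4 kJ/mol

Products: 2·(-23.0) + 2·(-393.5) + 3·(-285.8) = -1690.4
Reactants: 7/2·(+0.0) + 2·(-47.5) + 1·(+0.0) = -95.0
ΔH° = (-1690.4) − (-95.0) = -1595.4 kJ/mol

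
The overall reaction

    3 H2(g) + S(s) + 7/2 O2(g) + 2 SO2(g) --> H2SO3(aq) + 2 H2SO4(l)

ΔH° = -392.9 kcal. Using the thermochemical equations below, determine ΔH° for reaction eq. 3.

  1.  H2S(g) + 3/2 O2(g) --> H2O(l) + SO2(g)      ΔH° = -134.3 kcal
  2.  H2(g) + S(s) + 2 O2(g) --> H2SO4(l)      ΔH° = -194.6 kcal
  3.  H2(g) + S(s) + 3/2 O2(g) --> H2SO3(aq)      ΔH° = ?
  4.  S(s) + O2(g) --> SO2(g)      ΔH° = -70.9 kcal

ΔH° = -145.5 kcal

eq. 1: not needed.
eq. 2 × 2: (2)·(-194.6) = -389.2 kcal
eq. 3 as written: contributes x
eq. 4 reversed and × 2: (-2)·(-70.9) = +141.8 kcal
-392.9 = (-389.2) + (+141.8) + x
x = (-392.9 − (-247.4)) / (1) = -145.5 kcal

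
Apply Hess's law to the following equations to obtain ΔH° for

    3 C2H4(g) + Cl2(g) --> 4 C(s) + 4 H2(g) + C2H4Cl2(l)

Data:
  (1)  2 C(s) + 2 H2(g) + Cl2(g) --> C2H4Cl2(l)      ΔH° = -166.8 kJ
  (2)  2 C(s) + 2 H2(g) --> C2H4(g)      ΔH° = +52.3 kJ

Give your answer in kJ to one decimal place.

(1) as written: -166.8 kJ
(2) reversed and × 3: (-3)·(+52.3) = -156.9 kJ
Summing the manipulated equations, ΔH° = (1)·(-166.8) + (-3)·(+52.3) = -323.7 kJ

ΔH° = -323.7 kJ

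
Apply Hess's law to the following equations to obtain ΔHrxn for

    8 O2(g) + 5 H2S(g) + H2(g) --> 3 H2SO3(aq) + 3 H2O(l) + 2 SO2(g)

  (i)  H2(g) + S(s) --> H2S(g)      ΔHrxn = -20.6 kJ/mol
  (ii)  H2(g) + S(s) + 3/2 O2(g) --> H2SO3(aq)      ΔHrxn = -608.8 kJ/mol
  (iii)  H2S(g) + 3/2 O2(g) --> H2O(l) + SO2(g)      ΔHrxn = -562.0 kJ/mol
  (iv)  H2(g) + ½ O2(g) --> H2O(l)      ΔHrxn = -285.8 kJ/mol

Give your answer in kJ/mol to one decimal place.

(i) reversed and × 3: (-3)·(-20.6) = +61.8 kJ/mol
(ii) × 3 (scale by 3 for the 3 H2SO3(aq)): (3)·(-608.8) = -1826.4 kJ/mol
(iii) × 2 (×2 to match 2 SO2(g) in the target): (2)·(-562.0) = -1124.0 kJ/mol
(iv) as written: -285.8 kJ/mol
Since enthalpy is a state function, ΔHrxn = (-3)·(-20.6) + (3)·(-608.8) + (2)·(-562.0) + (1)·(-285.8) = -3174.4 kJ/mol

ΔHrxn = -3174.4 kJ/mol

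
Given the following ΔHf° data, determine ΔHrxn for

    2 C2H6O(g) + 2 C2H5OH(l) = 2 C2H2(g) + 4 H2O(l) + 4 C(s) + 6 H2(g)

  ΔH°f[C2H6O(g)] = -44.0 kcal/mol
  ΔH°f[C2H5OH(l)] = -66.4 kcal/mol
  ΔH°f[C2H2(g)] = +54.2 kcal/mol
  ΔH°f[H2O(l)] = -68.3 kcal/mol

Products: 2·(+54.2) + 4·(-68.3) + 4·(+0.0) + 6·(+0.0) = -164.8
Reactants: 2·(-44.0) + 2·(-66.4) = -220.8
ΔHrxn = (-164.8) − (-220.8) = 56.0 kcal/mol

ΔHrxn = 56.0 kcal/mol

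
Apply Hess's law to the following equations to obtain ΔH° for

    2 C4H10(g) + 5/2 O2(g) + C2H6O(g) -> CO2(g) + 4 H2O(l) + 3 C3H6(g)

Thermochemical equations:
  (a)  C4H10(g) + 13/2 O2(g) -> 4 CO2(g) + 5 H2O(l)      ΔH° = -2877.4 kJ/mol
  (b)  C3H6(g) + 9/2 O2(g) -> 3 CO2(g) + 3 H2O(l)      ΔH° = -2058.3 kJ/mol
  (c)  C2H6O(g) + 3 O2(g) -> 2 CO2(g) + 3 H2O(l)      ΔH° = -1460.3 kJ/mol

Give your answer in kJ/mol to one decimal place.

(a) × 2: (2)·(-2877.4) = -5754.8 kJ/mol
(b) reversed and × 3: (-3)·(-2058.3) = +6174.9 kJ/mol
(c) as written: -1460.3 kJ/mol
By Hess's law, ΔH° = (2)·(-2877.4) + (-3)·(-2058.3) + (1)·(-1460.3) = -1040.2 kJ/mol

ΔH° = -1040.2 kJ/mol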